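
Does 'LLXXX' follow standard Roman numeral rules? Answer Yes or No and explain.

'LLXXX': L should not appear more than once

No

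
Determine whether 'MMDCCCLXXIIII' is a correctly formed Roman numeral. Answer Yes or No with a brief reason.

'MMDCCCLXXIIII': More than 3 consecutive I's

No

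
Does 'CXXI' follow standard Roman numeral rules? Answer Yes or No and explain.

'CXXI': Check the rules: uses only the symbols I, V, X, L, C, D, M; no symbol is repeated more than three times in a row; V, L and D each appear at most once; no smaller symbol precedes a larger one (values never increase from left to right). Value: C (100) + X (10) + X (10) + I (1) = 121. So it is a valid standard Roman numeral.

Yes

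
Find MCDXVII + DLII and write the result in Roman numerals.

MCDXVII = 1417
DLII = 552
1417 + 552 = 1969

MCMLXIX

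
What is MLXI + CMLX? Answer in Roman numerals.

MLXI = 1061
CMLX = 960
1061 + 960 = 2021

MMXXI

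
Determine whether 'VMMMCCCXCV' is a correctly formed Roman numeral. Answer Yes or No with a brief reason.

'VMMMCCCXCV': V should not appear more than once

No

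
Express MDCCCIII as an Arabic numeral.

MDCCCIII: M=1000, D=500, C=100, C=100, C=100, I=1, I=1, I=1
1000 + 500 + 100 + 100 + 100 + 1 + 1 + 1 = 1803

1803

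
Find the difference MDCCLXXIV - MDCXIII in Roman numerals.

MDCCLXXIV = 1774
MDCXIII = 1613
1774 - 1613 = 161

CLXI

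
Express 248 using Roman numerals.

Convert 248 to Roman numerals:
  248 contains 2×100 (CC)
  48 contains 1×40 (XL)
  8 contains 1×5 (V)
  3 contains 3×1 (III)

CCXLVIII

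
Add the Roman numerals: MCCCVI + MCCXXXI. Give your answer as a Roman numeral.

MCCCVI = 1306
MCCXXXI = 1231
1306 + 1231 = 2537

MMDXXXVII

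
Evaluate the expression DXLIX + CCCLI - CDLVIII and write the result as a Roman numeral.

DXLIX = 549, CCCLI = 351, CDLVIII = 458
549 + 351 = 900
900 - 458 = 442

CDXLII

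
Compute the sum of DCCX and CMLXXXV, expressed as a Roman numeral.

DCCX = 710
CMLXXXV = 985
710 + 985 = 1695

MDCXCV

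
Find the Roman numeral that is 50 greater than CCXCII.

CCXCII = 292
292 + 50 = 342

CCCXLII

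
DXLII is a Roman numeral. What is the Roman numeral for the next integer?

DXLII = 542, so the next integer is 542 + 1 = 543

DXLIII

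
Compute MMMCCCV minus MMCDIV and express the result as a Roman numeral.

MMMCCCV = 3305
MMCDIV = 2404
3305 - 2404 = 901

CMI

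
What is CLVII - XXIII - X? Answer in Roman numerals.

CLVII = 157, XXIII = 23, X = 10
157 - 23 = 134
134 - 10 = 124

CXXIV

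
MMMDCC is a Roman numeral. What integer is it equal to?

MMMDCC: M=1000, M=1000, M=1000, D=500, C=100, C=100
1000 + 1000 + 1000 + 500 + 100 + 100 = 3700

3700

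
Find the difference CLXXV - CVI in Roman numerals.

CLXXV = 175
CVI = 106
175 - 106 = 69

LXIX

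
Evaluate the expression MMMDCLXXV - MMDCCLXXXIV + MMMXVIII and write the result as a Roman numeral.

MMMDCLXXV = 3675, MMDCCLXXXIV = 2784, MMMXVIII = 3018
3675 - 2784 = 891
891 + 3018 = 3909

MMMCMIX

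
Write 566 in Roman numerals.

Convert 566 to Roman numerals:
  566 contains 1×500 (D)
  66 contains 1×50 (L)
  16 contains 1×10 (X)
  6 contains 1×5 (V)
  1 contains 1×1 (I)

DLXVI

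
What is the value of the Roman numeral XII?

XII: X=10, I=1, I=1
10 + 1 + 1 = 12

12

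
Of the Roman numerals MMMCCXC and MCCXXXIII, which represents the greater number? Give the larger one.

MMMCCXC = 3290
MCCXXXIII = 1233
3290 is larger

MMMCCXC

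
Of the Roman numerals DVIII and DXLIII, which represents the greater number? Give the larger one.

DVIII = 508
DXLIII = 543
543 is larger

DXLIII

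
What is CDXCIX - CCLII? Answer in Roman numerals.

CDXCIX = 499
CCLII = 252
499 - 252 = 247

CCXLVII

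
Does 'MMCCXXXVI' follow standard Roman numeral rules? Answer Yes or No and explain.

'MMCCXXXVI': Check the rules: uses only the symbols I, V, X, L, C, D, M; no symbol is repeated more than three times in a row; V, L and D each appear at most once; no smaller symbol precedes a larger one (values never increase from left to right). Value: M (1000) + M (1000) + C (100) + C (100) + X (10) + X (10) + X (10) + V (5) + I (1) = 2236. So it is a valid standard Roman numeral.

Yes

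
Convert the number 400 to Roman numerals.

Convert 400 to Roman numerals:
  400 contains 1×400 (CD)

CD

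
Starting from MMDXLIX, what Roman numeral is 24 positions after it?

MMDXLIX = 2549
2549 + 24 = 2573

MMDLXXIII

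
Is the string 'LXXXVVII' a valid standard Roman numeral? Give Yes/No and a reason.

'LXXXVVII': V should not appear more than once

No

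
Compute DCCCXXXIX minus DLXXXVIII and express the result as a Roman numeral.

DCCCXXXIX = 839
DLXXXVIII = 588
839 - 588 = 251

CCLI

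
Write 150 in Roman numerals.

Convert 150 to Roman numerals:
  150 contains 1×100 (C)
  50 contains 1×50 (L)

CL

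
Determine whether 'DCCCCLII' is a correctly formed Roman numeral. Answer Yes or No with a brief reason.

'DCCCCLII': More than 3 consecutive C's

No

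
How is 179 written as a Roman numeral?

Convert 179 to Roman numerals:
  179 contains 1×100 (C)
  79 contains 1×50 (L)
  29 contains 2×10 (XX)
  9 contains 1×9 (IX)

CLXXIX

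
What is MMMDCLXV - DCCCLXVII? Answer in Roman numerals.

MMMDCLXV = 3665
DCCCLXVII = 867
3665 - 867 = 2798

MMDCCXCVIII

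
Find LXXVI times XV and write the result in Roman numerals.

LXXVI = 76
XV = 15
76 × 15 = 1140

MCXL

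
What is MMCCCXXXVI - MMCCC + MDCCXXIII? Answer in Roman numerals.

MMCCCXXXVI = 2336, MMCCC = 2300, MDCCXXIII = 1723
2336 - 2300 = 36
36 + 1723 = 1759

MDCCLIX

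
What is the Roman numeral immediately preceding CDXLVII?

CDXLVII = 447; previous is 446

CDXLVI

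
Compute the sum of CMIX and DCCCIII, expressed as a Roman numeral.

CMIX = 909
DCCCIII = 803
909 + 803 = 1712

MDCCXII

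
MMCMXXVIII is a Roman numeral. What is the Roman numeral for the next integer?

MMCMXXVIII = 2928; next is 2929

MMCMXXIX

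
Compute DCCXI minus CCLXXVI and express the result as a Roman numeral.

DCCXI = 711
CCLXXVI = 276
711 - 276 = 435

CDXXXV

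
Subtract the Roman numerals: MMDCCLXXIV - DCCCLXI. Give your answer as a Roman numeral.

MMDCCLXXIV = 2774
DCCCLXI = 861
2774 - 861 = 1913

MCMXIII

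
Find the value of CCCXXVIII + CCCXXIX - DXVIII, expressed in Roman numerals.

CCCXXVIII = 328, CCCXXIX = 329, DXVIII = 518
328 + 329 = 657
657 - 518 = 139

CXXXIX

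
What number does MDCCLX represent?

MDCCLX: M=1000, D=500, C=100, C=100, L=50, X=10
1000 + 500 + 100 + 100 + 50 + 10 = 1760

1760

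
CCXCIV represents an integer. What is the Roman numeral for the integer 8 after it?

CCXCIV = 294
294 + 8 = 302

CCCII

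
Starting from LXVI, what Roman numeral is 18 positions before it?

LXVI = 66
66 - 18 = 48

XLVIII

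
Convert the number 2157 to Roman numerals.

Convert 2157 to Roman numerals:
  2157 contains 2×1000 (MM)
  157 contains 1×100 (C)
  57 contains 1×50 (L)
  7 contains 1×5 (V)
  2 contains 2×1 (II)

MMCLVII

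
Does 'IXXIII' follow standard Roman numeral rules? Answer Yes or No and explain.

'IXXIII': I (position 1) comes before the larger symbol X (position 3) without being directly in front of it as a subtractive pair; apart from IV, IX, XL, XC, CD and CM, symbols must go from largest to smallest

No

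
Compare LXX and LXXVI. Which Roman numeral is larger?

LXX = 70
LXXVI = 76
76 is larger

LXXVI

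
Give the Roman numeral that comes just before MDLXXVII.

MDLXXVII = 1577; previous is 1576

MDLXXVI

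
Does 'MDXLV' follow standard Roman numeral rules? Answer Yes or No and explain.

'MDXLV': Check the rules: uses only the symbols I, V, X, L, C, D, M; no symbol is repeated more than three times in a row; V, L and D each appear at most once; the only place a smaller symbol precedes a larger one is the allowed subtractive pair XL, the symbol right after such a pair (if any) is smaller than the pair's first symbol, and otherwise the values never increase from left to right. Value: M (1000) + D (500) + XL (40) + V (5) = 1545. So it is a valid standard Roman numeral.

Yes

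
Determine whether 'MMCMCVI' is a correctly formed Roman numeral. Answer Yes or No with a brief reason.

'MMCMCVI': C cannot come right after the subtractive pair CM: once C is subtracted in CM, the next symbol must be smaller than C

No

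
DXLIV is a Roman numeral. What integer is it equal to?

DXLIV: D=500, XL=40, IV=4
500 + 40 + 4 = 544

544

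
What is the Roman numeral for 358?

Convert 358 to Roman numerals:
  358 contains 3×100 (CCC)
  58 contains 1×50 (L)
  8 contains 1×5 (V)
  3 contains 3×1 (III)

CCCLVIII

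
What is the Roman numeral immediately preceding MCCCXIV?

MCCCXIV = 1314; previous is 1313

MCCCXIII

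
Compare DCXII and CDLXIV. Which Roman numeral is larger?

DCXII = 612
CDLXIV = 464
612 is larger

DCXII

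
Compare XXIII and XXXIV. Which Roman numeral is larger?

XXIII = 23
XXXIV = 34
34 is larger

XXXIV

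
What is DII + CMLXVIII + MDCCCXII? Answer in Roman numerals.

DII = 502, CMLXVIII = 968, MDCCCXII = 1812
502 + 968 = 1470
1470 + 1812 = 3282

MMMCCLXXXII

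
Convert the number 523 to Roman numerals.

Convert 523 to Roman numerals:
  523 contains 1×500 (D)
  23 contains 2×10 (XX)
  3 contains 3×1 (III)

DXXIII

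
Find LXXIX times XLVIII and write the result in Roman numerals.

LXXIX = 79
XLVIII = 48
79 × 48 = 3792

MMMDCCXCII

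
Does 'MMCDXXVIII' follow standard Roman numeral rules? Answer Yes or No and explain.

'MMCDXXVIII': Check the rules: uses only the symbols I, V, X, L, C, D, M; no symbol is repeated more than three times in a row; V, L and D each appear at most once; the only place a smaller symbol precedes a larger one is the allowed subtractive pair CD, the symbol right after such a pair (if any) is smaller than the pair's first symbol, and otherwise the values never increase from left to right. Value: M (1000) + M (1000) + CD (400) + X (10) + X (10) + V (5) + I (1) + I (1) + I (1) = 2428. So it is a valid standard Roman numeral.

Yes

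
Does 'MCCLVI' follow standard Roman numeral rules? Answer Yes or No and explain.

'MCCLVI': Check the rules: uses only the symbols I, V, X, L, C, D, M; no symbol is repeated more than three times in a row; V, L and D each appear at most once; no smaller symbol precedes a larger one (values never increase from left to right). Value: M (1000) + C (100) + C (100) + L (50) + V (5) + I (1) = 1256. So it is a valid standard Roman numeral.

Yes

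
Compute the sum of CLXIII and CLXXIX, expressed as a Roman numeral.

CLXIII = 163
CLXXIX = 179
163 + 179 = 342

CCCXLII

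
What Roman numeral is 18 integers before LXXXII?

LXXXII = 82
82 - 18 = 64

LXIV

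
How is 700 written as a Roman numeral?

Convert 700 to Roman numerals:
  700 contains 1×500 (D)
  200 contains 2×100 (CC)

DCC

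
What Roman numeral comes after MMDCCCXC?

MMDCCCXC = 2890; next is 2891

MMDCCCXCI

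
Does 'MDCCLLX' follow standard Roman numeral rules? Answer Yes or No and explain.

'MDCCLLX': L should not appear more than once

No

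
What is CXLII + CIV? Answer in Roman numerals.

CXLII = 142
CIV = 104
142 + 104 = 246

CCXLVI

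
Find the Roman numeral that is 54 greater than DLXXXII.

DLXXXII = 582
582 + 54 = 636

DCXXXVI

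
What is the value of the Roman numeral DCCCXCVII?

DCCCXCVII: D=500, C=100, C=100, C=100, XC=90, V=5, I=1, I=1
500 + 100 + 100 + 100 + 90 + 5 + 1 + 1 = 897

897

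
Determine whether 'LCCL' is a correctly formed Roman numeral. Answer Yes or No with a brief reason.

'LCCL': L should not appear more than once

No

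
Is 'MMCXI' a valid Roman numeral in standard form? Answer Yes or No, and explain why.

'MMCXI': Check the rules: uses only the symbols I, V, X, L, C, D, M; no symbol is repeated more than three times in a row; V, L and D each appear at most once; no smaller symbol precedes a larger one (values never increase from left to right). Value: M (1000) + M (1000) + C (100) + X (10) + I (1) = 2111. So it is a valid standard Roman numeral.

Yes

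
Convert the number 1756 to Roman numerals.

Convert 1756 to Roman numerals:
  1756 contains 1×1000 (M)
  756 contains 1×500 (D)
  256 contains 2×100 (CC)
  56 contains 1×50 (L)
  6 contains 1×5 (V)
  1 contains 1×1 (I)

MDCCLVI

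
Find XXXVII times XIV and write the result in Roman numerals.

XXXVII = 37
XIV = 14
37 × 14 = 518

DXVIII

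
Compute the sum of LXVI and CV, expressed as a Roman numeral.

LXVI = 66
CV = 105
66 + 105 = 171

CLXXI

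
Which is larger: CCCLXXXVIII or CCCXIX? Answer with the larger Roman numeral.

CCCLXXXVIII = 388
CCCXIX = 319
388 is larger

CCCLXXXVIII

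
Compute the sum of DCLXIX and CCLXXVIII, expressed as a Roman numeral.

DCLXIX = 669
CCLXXVIII = 278
669 + 278 = 947

CMXLVII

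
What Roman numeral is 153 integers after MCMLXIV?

MCMLXIV = 1964
1964 + 153 = 2117

MMCXVII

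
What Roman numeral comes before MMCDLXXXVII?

MMCDLXXXVII = 2487; previous is 2486

MMCDLXXXVI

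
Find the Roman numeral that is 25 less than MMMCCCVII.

MMMCCCVII = 3307
3307 - 25 = 3282

MMMCCLXXXII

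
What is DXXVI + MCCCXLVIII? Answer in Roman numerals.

DXXVI = 526
MCCCXLVIII = 1348
526 + 1348 = 1874

MDCCCLXXIV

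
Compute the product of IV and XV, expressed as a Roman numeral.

IV = 4
XV = 15
4 × 15 = 60

LX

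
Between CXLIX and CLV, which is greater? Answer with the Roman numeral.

CXLIX = 149
CLV = 155
155 is larger

CLV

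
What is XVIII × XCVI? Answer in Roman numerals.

XVIII = 18
XCVI = 96
18 × 96 = 1728

MDCCXXVIII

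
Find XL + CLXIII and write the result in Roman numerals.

XL = 40
CLXIII = 163
40 + 163 = 203

CCIII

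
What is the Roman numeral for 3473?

Convert 3473 to Roman numerals:
  3473 contains 3×1000 (MMM)
  473 contains 1×400 (CD)
  73 contains 1×50 (L)
  23 contains 2×10 (XX)
  3 contains 3×1 (III)

MMMCDLXXIII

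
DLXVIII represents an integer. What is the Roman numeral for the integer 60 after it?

DLXVIII = 568
568 + 60 = 628

DCXXVIII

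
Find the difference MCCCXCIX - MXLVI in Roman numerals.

MCCCXCIX = 1399
MXLVI = 1046
1399 - 1046 = 353

CCCLIII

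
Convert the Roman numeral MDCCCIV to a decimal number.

MDCCCIV: M=1000, D=500, C=100, C=100, C=100, IV=4
1000 + 500 + 100 + 100 + 100 + 4 = 1804

1804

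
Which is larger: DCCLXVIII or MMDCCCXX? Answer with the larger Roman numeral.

DCCLXVIII = 768
MMDCCCXX = 2820
2820 is larger

MMDCCCXX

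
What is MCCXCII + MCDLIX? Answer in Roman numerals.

MCCXCII = 1292
MCDLIX = 1459
1292 + 1459 = 2751

MMDCCLI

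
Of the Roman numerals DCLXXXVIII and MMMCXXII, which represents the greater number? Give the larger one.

DCLXXXVIII = 688
MMMCXXII = 3122
3122 is larger

MMMCXXII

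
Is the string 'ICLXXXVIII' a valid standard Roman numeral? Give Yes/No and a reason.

'ICLXXXVIII': Invalid subtractive combination: IC

No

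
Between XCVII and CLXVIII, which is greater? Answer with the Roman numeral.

XCVII = 97
CLXVIII = 168
168 is larger

CLXVIII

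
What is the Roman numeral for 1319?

Convert 1319 to Roman numerals:
  1319 contains 1×1000 (M)
  319 contains 3×100 (CCC)
  19 contains 1×10 (X)
  9 contains 1×9 (IX)

MCCCXIX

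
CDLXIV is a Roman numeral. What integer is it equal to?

CDLXIV: CD=400, L=50, X=10, IV=4
400 + 50 + 10 + 4 = 464

464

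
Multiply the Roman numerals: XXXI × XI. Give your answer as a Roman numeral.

XXXI = 31
XI = 11
31 × 11 = 341

CCCXLI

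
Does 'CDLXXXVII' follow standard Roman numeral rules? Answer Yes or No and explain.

'CDLXXXVII': Check the rules: uses only the symbols I, V, X, L, C, D, M; no symbol is repeated more than three times in a row; V, L and D each appear at most once; the only place a smaller symbol precedes a larger one is the allowed subtractive pair CD, the symbol right after such a pair (if any) is smaller than the pair's first symbol, and otherwise the values never increase from left to right. Value: CD (400) + L (50) + X (10) + X (10) + X (10) + V (5) + I (1) + I (1) = 487. So it is a valid standard Roman numeral.

Yes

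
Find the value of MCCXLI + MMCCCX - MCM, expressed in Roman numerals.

MCCXLI = 1241, MMCCCX = 2310, MCM = 1900
1241 + 2310 = 3551
3551 - 1900 = 1651

MDCLI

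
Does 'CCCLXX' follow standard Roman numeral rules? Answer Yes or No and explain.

'CCCLXX': Check the rules: uses only the symbols I, V, X, L, C, D, M; no symbol is repeated more than three times in a row; V, L and D each appear at most once; no smaller symbol precedes a larger one (values never increase from left to right). Value: C (100) + C (100) + C (100) + L (50) + X (10) + X (10) = 370. So it is a valid standard Roman numeral.

Yes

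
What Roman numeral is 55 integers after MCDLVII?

MCDLVII = 1457
1457 + 55 = 1512

MDXII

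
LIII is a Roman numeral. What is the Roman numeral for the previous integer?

LIII = 53, so the previous integer is 53 - 1 = 52

LII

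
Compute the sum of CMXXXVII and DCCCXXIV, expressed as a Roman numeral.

CMXXXVII = 937
DCCCXXIV = 824
937 + 824 = 1761

MDCCLXI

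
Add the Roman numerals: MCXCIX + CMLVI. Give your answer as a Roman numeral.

MCXCIX = 1199
CMLVI = 956
1199 + 956 = 2155

MMCLV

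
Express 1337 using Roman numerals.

Convert 1337 to Roman numerals:
  1337 contains 1×1000 (M)
  337 contains 3×100 (CCC)
  37 contains 3×10 (XXX)
  7 contains 1×5 (V)
  2 contains 2×1 (II)

MCCCXXXVII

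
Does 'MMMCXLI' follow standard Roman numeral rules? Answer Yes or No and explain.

'MMMCXLI': Check the rules: uses only the symbols I, V, X, L, C, D, M; no symbol is repeated more than three times in a row; V, L and D each appear at most once; the only place a smaller symbol precedes a larger one is the allowed subtractive pair XL, the symbol right after such a pair (if any) is smaller than the pair's first symbol, and otherwise the values never increase from left to right. Value: M (1000) + M (1000) + M (1000) + C (100) + XL (40) + I (1) = 3141. So it is a valid standard Roman numeral.

Yes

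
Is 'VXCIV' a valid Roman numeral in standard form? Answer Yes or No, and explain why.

'VXCIV': V should not appear more than once

No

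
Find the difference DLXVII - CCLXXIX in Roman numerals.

DLXVII = 567
CCLXXIX = 279
567 - 279 = 288

CCLXXXVIII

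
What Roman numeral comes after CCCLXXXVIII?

CCCLXXXVIII = 388, so the next integer is 388 + 1 = 389

CCCLXXXIX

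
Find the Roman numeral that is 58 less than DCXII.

DCXII = 612
612 - 58 = 554

DLIV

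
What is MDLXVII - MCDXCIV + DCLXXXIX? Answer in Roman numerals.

MDLXVII = 1567, MCDXCIV = 1494, DCLXXXIX = 689
1567 - 1494 = 73
73 + 689 = 762

DCCLXII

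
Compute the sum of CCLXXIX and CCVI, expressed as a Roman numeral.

CCLXXIX = 279
CCVI = 206
279 + 206 = 485

CDLXXXV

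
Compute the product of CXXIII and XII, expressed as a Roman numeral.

CXXIII = 123
XII = 12
123 × 12 = 1476

MCDLXXVI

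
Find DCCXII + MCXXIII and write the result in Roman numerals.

DCCXII = 712
MCXXIII = 1123
712 + 1123 = 1835

MDCCCXXXV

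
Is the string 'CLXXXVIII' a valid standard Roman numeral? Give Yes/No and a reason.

'CLXXXVIII': Check the rules: uses only the symbols I, V, X, L, C, D, M; no symbol is repeated more than three times in a row; V, L and D each appear at most once; no smaller symbol precedes a larger one (values never increase from left to right). Value: C (100) + L (50) + X (10) + X (10) + X (10) + V (5) + I (1) + I (1) + I (1) = 188. So it is a valid standard Roman numeral.

Yes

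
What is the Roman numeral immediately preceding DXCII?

DXCII = 592, so the previous integer is 592 - 1 = 591

DXCI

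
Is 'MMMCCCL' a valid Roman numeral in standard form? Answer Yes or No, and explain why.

'MMMCCCL': Check the rules: uses only the symbols I, V, X, L, C, D, M; no symbol is repeated more than three times in a row; V, L and D each appear at most once; no smaller symbol precedes a larger one (values never increase from left to right). Value: M (1000) + M (1000) + M (1000) + C (100) + C (100) + C (100) + L (50) = 3350. So it is a valid standard Roman numeral.

Yes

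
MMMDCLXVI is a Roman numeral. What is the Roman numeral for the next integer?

MMMDCLXVI = 3666, so the next integer is 3666 + 1 = 3667

MMMDCLXVII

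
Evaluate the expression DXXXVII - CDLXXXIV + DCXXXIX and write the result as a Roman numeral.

DXXXVII = 537, CDLXXXIV = 484, DCXXXIX = 639
537 - 484 = 53
53 + 639 = 692

DCXCII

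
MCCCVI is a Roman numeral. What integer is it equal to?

MCCCVI: M=1000, C=100, C=100, C=100, V=5, I=1
1000 + 100 + 100 + 100 + 5 + 1 = 1306

1306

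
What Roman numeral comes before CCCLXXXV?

CCCLXXXV = 385; previous is 384

CCCLXXXIV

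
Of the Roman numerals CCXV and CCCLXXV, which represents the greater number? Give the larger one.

CCXV = 215
CCCLXXV = 375
375 is larger

CCCLXXV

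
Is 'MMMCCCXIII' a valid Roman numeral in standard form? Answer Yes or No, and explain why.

'MMMCCCXIII': Check the rules: uses only the symbols I, V, X, L, C, D, M; no symbol is repeated more than three times in a row; V, L and D each appear at most once; no smaller symbol precedes a larger one (values never increase from left to right). Value: M (1000) + M (1000) + M (1000) + C (100) + C (100) + C (100) + X (10) + I (1) + I (1) + I (1) = 3313. So it is a valid standard Roman numeral.

Yes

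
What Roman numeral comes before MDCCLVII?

MDCCLVII = 1757, so the previous integer is 1757 - 1 = 1756

MDCCLVI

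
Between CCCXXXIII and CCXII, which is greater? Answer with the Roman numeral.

CCCXXXIII = 333
CCXII = 212
333 is larger

CCCXXXIII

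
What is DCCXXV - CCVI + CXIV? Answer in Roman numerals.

DCCXXV = 725, CCVI = 206, CXIV = 114
725 - 206 = 519
519 + 114 = 633

DCXXXIII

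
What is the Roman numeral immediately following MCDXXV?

MCDXXV = 1425; next is 1426

MCDXXVI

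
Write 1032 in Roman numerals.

Convert 1032 to Roman numerals:
  1032 contains 1×1000 (M)
  32 contains 3×10 (XXX)
  2 contains 2×1 (II)

MXXXII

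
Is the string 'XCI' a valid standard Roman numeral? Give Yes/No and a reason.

'XCI': Check the rules: uses only the symbols I, V, X, L, C, D, M; no symbol is repeated more than three times in a row; V, L and D each appear at most once; the only place a smaller symbol precedes a larger one is the allowed subtractive pair XC, the symbol right after such a pair (if any) is smaller than the pair's first symbol, and otherwise the values never increase from left to right. Value: XC (90) + I (1) = 91. So it is a valid standard Roman numeral.

Yes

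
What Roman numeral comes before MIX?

MIX = 1009; previous is 1008

MVIII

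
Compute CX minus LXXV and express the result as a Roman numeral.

CX = 110
LXXV = 75
110 - 75 = 35

XXXV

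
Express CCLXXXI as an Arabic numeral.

CCLXXXI: C=100, C=100, L=50, X=10, X=10, X=10, I=1
100 + 100 + 50 + 10 + 10 + 10 + 1 = 281

281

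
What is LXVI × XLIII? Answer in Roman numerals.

LXVI = 66
XLIII = 43
66 × 43 = 2838

MMDCCCXXXVIII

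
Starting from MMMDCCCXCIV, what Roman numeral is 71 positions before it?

MMMDCCCXCIV = 3894
3894 - 71 = 3823

MMMDCCCXXIII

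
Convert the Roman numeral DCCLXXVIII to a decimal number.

DCCLXXVIII: D=500, C=100, C=100, L=50, X=10, X=10, V=5, I=1, I=1, I=1
500 + 100 + 100 + 50 + 10 + 10 + 5 + 1 + 1 + 1 = 778

778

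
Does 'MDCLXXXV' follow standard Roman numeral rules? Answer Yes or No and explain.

'MDCLXXXV': Check the rules: uses only the symbols I, V, X, L, C, D, M; no symbol is repeated more than three times in a row; V, L and D each appear at most once; no smaller symbol precedes a larger one (values never increase from left to right). Value: M (1000) + D (500) + C (100) + L (50) + X (10) + X (10) + X (10) + V (5) = 1685. So it is a valid standard Roman numeral.

Yes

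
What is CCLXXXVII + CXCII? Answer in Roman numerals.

CCLXXXVII = 287
CXCII = 192
287 + 192 = 479

CDLXXIX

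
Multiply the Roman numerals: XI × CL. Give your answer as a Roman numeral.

XI = 11
CL = 150
11 × 150 = 1650

MDCL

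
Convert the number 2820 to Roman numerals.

Convert 2820 to Roman numerals:
  2820 contains 2×1000 (MM)
  820 contains 1×500 (D)
  320 contains 3×100 (CCC)
  20 contains 2×10 (XX)

MMDCCCXX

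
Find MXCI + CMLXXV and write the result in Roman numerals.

MXCI = 1091
CMLXXV = 975
1091 + 975 = 2066

MMLXVI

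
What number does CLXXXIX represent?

CLXXXIX: C=100, L=50, X=10, X=10, X=10, IX=9
100 + 50 + 10 + 10 + 10 + 9 = 189

189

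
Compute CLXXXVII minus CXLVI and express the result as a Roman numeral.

CLXXXVII = 187
CXLVI = 146
187 - 146 = 41

XLI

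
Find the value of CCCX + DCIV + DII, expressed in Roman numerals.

CCCX = 310, DCIV = 604, DII = 502
310 + 604 = 914
914 + 502 = 1416

MCDXVI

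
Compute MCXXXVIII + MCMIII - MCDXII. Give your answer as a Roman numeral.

MCXXXVIII = 1138, MCMIII = 1903, MCDXII = 1412
1138 + 1903 = 3041
3041 - 1412 = 1629

MDCXXIX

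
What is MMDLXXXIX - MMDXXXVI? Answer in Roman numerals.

MMDLXXXIX = 2589
MMDXXXVI = 2536
2589 - 2536 = 53

LIII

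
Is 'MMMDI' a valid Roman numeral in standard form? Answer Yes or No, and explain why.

'MMMDI': Check the rules: uses only the symbols I, V, X, L, C, D, M; no symbol is repeated more than three times in a row; V, L and D each appear at most once; no smaller symbol precedes a larger one (values never increase from left to right). Value: M (1000) + M (1000) + M (1000) + D (500) + I (1) = 3501. So it is a valid standard Roman numeral.

Yes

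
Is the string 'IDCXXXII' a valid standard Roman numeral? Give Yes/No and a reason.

'IDCXXXII': Invalid subtractive combination: ID

No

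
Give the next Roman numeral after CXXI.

CXXI = 121, so the next integer is 121 + 1 = 122

CXXII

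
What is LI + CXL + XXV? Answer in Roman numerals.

LI = 51, CXL = 140, XXV = 25
51 + 140 = 191
191 + 25 = 216

CCXVI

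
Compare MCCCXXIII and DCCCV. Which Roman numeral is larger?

MCCCXXIII = 1323
DCCCV = 805
1323 is larger

MCCCXXIII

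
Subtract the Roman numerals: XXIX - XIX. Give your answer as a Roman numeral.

XXIX = 29
XIX = 19
29 - 19 = 10

X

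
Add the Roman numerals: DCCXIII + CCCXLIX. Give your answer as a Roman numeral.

DCCXIII = 713
CCCXLIX = 349
713 + 349 = 1062

MLXII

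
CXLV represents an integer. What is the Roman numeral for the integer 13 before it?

CXLV = 145
145 - 13 = 132

CXXXII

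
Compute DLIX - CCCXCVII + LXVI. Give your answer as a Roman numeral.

DLIX = 559, CCCXCVII = 397, LXVI = 66
559 - 397 = 162
162 + 66 = 228

CCXXVIII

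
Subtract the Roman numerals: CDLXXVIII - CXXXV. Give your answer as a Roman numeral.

CDLXXVIII = 478
CXXXV = 135
478 - 135 = 343

CCCXLIII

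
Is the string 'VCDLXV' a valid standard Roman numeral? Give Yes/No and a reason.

'VCDLXV': V should not appear more than once

No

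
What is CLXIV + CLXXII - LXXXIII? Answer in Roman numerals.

CLXIV = 164, CLXXII = 172, LXXXIII = 83
164 + 172 = 336
336 - 83 = 253

CCLIII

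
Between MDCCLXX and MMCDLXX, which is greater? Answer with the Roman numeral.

MDCCLXX = 1770
MMCDLXX = 2470
2470 is larger

MMCDLXX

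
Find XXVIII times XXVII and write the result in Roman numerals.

XXVIII = 28
XXVII = 27
28 × 27 = 756

DCCLVI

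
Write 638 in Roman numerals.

Convert 638 to Roman numerals:
  638 contains 1×500 (D)
  138 contains 1×100 (C)
  38 contains 3×10 (XXX)
  8 contains 1×5 (V)
  3 contains 3×1 (III)

DCXXXVIII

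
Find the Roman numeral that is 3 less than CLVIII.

CLVIII = 158
158 - 3 = 155

CLV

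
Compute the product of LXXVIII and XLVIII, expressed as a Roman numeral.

LXXVIII = 78
XLVIII = 48
78 × 48 = 3744

MMMDCCXLIV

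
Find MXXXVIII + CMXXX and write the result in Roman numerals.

MXXXVIII = 1038
CMXXX = 930
1038 + 930 = 1968

MCMLXVIII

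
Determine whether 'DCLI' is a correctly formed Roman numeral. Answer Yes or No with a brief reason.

'DCLI': Check the rules: uses only the symbols I, V, X, L, C, D, M; no symbol is repeated more than three times in a row; V, L and D each appear at most once; no smaller symbol precedes a larger one (values never increase from left to right). Value: D (500) + C (100) + L (50) + I (1) = 651. So it is a valid standard Roman numeral.

Yes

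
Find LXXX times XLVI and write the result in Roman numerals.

LXXX = 80
XLVI = 46
80 × 46 = 3680

MMMDCLXXX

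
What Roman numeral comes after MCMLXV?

MCMLXV = 1965, so the next integer is 1965 + 1 = 1966

MCMLXVI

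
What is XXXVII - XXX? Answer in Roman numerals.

XXXVII = 37
XXX = 30
37 - 30 = 7

VII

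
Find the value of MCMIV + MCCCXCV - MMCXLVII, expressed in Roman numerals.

MCMIV = 1904, MCCCXCV = 1395, MMCXLVII = 2147
1904 + 1395 = 3299
3299 - 2147 = 1152

MCLII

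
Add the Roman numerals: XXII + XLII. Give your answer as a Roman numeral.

XXII = 22
XLII = 42
22 + 42 = 64

LXIV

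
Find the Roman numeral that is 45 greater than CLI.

CLI = 151
151 + 45 = 196

CXCVI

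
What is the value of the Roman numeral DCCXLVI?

DCCXLVI: D=500, C=100, C=100, XL=40, V=5, I=1
500 + 100 + 100 + 40 + 5 + 1 = 746

746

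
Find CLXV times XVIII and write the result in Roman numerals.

CLXV = 165
XVIII = 18
165 × 18 = 2970

MMCMLXX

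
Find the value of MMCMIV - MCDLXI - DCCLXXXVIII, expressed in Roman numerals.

MMCMIV = 2904, MCDLXI = 1461, DCCLXXXVIII = 788
2904 - 1461 = 1443
1443 - 788 = 655

DCLV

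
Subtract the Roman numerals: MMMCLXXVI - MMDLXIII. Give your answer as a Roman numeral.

MMMCLXXVI = 3176
MMDLXIII = 2563
3176 - 2563 = 613

DCXIII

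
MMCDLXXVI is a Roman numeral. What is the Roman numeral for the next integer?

MMCDLXXVI = 2476; next is 2477

MMCDLXXVII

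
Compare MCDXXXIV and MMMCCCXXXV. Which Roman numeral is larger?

MCDXXXIV = 1434
MMMCCCXXXV = 3335
3335 is larger

MMMCCCXXXV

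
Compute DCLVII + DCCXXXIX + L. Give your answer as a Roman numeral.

DCLVII = 657, DCCXXXIX = 739, L = 50
657 + 739 = 1396
1396 + 50 = 1446

MCDXLVI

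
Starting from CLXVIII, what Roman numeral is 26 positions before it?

CLXVIII = 168
168 - 26 = 142

CXLII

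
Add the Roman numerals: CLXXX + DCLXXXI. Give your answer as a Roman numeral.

CLXXX = 180
DCLXXXI = 681
180 + 681 = 861

DCCCLXI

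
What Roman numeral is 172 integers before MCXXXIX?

MCXXXIX = 1139
1139 - 172 = 967

CMLXVII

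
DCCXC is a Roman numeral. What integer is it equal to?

DCCXC: D=500, C=100, C=100, XC=90
500 + 100 + 100 + 90 = 790

790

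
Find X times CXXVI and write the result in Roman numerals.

X = 10
CXXVI = 126
10 × 126 = 1260

MCCLX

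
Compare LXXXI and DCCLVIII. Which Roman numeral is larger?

LXXXI = 81
DCCLVIII = 758
758 is larger

DCCLVIII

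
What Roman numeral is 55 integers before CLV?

CLV = 155
155 - 55 = 100

C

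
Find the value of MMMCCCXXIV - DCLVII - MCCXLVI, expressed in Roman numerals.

MMMCCCXXIV = 3324, DCLVII = 657, MCCXLVI = 1246
3324 - 657 = 2667
2667 - 1246 = 1421

MCDXXI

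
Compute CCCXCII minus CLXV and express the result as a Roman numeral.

CCCXCII = 392
CLXV = 165
392 - 165 = 227

CCXXVII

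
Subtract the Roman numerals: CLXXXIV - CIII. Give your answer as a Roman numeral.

CLXXXIV = 184
CIII = 103
184 - 103 = 81

LXXXI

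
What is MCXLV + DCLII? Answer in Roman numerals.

MCXLV = 1145
DCLII = 652
1145 + 652 = 1797

MDCCXCVII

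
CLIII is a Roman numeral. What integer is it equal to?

CLIII: C=100, L=50, I=1, I=1, I=1
100 + 50 + 1 + 1 + 1 = 153

153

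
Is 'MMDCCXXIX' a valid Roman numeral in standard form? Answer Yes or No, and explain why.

'MMDCCXXIX': Check the rules: uses only the symbols I, V, X, L, C, D, M; no symbol is repeated more than three times in a row; V, L and D each appear at most once; the only place a smaller symbol precedes a larger one is the allowed subtractive pair IX, the symbol right after such a pair (if any) is smaller than the pair's first symbol, and otherwise the values never increase from left to right. Value: M (1000) + M (1000) + D (500) + C (100) + C (100) + X (10) + X (10) + IX (9) = 2729. So it is a valid standard Roman numeral.

Yes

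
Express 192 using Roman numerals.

Convert 192 to Roman numerals:
  192 contains 1×100 (C)
  92 contains 1×90 (XC)
  2 contains 2×1 (II)

CXCII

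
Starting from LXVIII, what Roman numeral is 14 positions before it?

LXVIII = 68
68 - 14 = 54

LIV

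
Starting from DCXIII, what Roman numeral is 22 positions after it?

DCXIII = 613
613 + 22 = 635

DCXXXV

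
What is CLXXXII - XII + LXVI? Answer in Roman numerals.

CLXXXII = 182, XII = 12, LXVI = 66
182 - 12 = 170
170 + 66 = 236

CCXXXVI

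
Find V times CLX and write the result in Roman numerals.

V = 5
CLX = 160
5 × 160 = 800

DCCC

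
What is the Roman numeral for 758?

Convert 758 to Roman numerals:
  758 contains 1×500 (D)
  258 contains 2×100 (CC)
  58 contains 1×50 (L)
  8 contains 1×5 (V)
  3 contains 3×1 (III)

DCCLVIII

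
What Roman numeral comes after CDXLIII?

CDXLIII = 443, so the next integer is 443 + 1 = 444

CDXLIV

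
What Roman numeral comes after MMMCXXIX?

MMMCXXIX = 3129; next is 3130

MMMCXXX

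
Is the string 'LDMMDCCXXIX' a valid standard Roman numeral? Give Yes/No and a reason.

'LDMMDCCXXIX': D should not appear more than once

No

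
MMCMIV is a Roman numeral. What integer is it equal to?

MMCMIV: M=1000, M=1000, CM=900, IV=4
1000 + 1000 + 900 + 4 = 2904

2904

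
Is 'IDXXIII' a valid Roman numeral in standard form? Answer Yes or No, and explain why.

'IDXXIII': Invalid subtractive combination: ID

No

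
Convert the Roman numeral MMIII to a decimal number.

MMIII: M=1000, M=1000, I=1, I=1, I=1
1000 + 1000 + 1 + 1 + 1 = 2003

2003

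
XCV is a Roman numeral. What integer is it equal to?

XCV: XC=90, V=5
90 + 5 = 95

95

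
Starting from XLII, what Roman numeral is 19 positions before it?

XLII = 42
42 - 19 = 23

XXIII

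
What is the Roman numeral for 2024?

Convert 2024 to Roman numerals:
  2024 contains 2×1000 (MM)
  24 contains 2×10 (XX)
  4 contains 1×4 (IV)

MMXXIV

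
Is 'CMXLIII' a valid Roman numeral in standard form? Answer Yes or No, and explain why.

'CMXLIII': Check the rules: uses only the symbols I, V, X, L, C, D, M; no symbol is repeated more than three times in a row; V, L and D each appear at most once; the only places a smaller symbol precedes a larger one are the allowed subtractive pairs CM, XL, the symbol right after such a pair (if any) is smaller than the pair's first symbol, and otherwise the values never increase from left to right. Value: CM (900) + XL (40) + I (1) + I (1) + I (1) = 943. So it is a valid standard Roman numeral.

Yes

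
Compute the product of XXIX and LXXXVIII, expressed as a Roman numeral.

XXIX = 29
LXXXVIII = 88
29 × 88 = 2552

MMDLII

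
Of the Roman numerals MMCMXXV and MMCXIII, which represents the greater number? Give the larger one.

MMCMXXV = 2925
MMCXIII = 2113
2925 is larger

MMCMXXV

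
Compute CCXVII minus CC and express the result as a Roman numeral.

CCXVII = 217
CC = 200
217 - 200 = 17

XVII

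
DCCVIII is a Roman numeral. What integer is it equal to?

DCCVIII: D=500, C=100, C=100, V=5, I=1, I=1, I=1
500 + 100 + 100 + 5 + 1 + 1 + 1 = 708

708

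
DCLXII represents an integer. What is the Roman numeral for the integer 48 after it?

DCLXII = 662
662 + 48 = 710

DCCX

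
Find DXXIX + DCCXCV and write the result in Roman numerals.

DXXIX = 529
DCCXCV = 795
529 + 795 = 1324

MCCCXXIV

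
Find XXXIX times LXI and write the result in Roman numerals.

XXXIX = 39
LXI = 61
39 × 61 = 2379

MMCCCLXXIX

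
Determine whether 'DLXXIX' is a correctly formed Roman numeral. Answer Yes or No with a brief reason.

'DLXXIX': Check the rules: uses only the symbols I, V, X, L, C, D, M; no symbol is repeated more than three times in a row; V, L and D each appear at most once; the only place a smaller symbol precedes a larger one is the allowed subtractive pair IX, the symbol right after such a pair (if any) is smaller than the pair's first symbol, and otherwise the values never increase from left to right. Value: D (500) + L (50) + X (10) + X (10) + IX (9) = 579. So it is a valid standard Roman numeral.

Yes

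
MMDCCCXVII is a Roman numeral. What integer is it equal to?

MMDCCCXVII: M=1000, M=1000, D=500, C=100, C=100, C=100, X=10, V=5, I=1, I=1
1000 + 1000 + 500 + 100 + 100 + 100 + 10 + 5 + 1 + 1 = 2817

2817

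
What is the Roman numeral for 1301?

Convert 1301 to Roman numerals:
  1301 contains 1×1000 (M)
  301 contains 3×100 (CCC)
  1 contains 1×1 (I)

MCCCI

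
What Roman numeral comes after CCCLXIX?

CCCLXIX = 369, so the next integer is 369 + 1 = 370

CCCLXX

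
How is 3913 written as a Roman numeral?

Convert 3913 to Roman numerals:
  3913 contains 3×1000 (MMM)
  913 contains 1×900 (CM)
  13 contains 1×10 (X)
  3 contains 3×1 (III)

MMMCMXIII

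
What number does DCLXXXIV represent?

DCLXXXIV: D=500, C=100, L=50, X=10, X=10, X=10, IV=4
500 + 100 + 50 + 10 + 10 + 10 + 4 = 684

684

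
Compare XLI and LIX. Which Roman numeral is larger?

XLI = 41
LIX = 59
59 is larger

LIX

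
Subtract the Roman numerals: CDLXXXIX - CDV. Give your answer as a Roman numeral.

CDLXXXIX = 489
CDV = 405
489 - 405 = 84

LXXXIV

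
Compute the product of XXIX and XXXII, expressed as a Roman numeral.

XXIX = 29
XXXII = 32
29 × 32 = 928

CMXXVIII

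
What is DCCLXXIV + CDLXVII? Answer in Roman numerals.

DCCLXXIV = 774
CDLXVII = 467
774 + 467 = 1241

MCCXLI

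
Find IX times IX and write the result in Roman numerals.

IX = 9
IX = 9
9 × 9 = 81

LXXXI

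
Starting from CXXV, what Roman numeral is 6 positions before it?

CXXV = 125
125 - 6 = 119

CXIX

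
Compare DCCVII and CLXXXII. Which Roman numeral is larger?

DCCVII = 707
CLXXXII = 182
707 is larger

DCCVII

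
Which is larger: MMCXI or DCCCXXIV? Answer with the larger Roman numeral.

MMCXI = 2111
DCCCXXIV = 824
2111 is larger

MMCXI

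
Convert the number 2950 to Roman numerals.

Convert 2950 to Roman numerals:
  2950 contains 2×1000 (MM)
  950 contains 1×900 (CM)
  50 contains 1×50 (L)

MMCML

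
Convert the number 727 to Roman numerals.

Convert 727 to Roman numerals:
  727 contains 1×500 (D)
  227 contains 2×100 (CC)
  27 contains 2×10 (XX)
  7 contains 1×5 (V)
  2 contains 2×1 (II)

DCCXXVII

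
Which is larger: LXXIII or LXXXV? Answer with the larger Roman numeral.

LXXIII = 73
LXXXV = 85
85 is larger

LXXXV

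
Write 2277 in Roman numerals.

Convert 2277 to Roman numerals:
  2277 contains 2×1000 (MM)
  277 contains 2×100 (CC)
  77 contains 1×50 (L)
  27 contains 2×10 (XX)
  7 contains 1×5 (V)
  2 contains 2×1 (II)

MMCCLXXVII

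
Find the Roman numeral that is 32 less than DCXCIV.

DCXCIV = 694
694 - 32 = 662

DCLXII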